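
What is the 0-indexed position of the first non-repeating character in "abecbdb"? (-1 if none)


Input: abecbdb
Character frequencies:
  'a': 1
  'b': 3
  'c': 1
  'd': 1
  'e': 1
Scanning left to right for freq == 1:
  Position 0 ('a'): unique! => answer = 0

0


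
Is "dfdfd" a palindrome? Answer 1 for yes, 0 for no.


Input: dfdfd
Reversed: dfdfd
  Compare pos 0 ('d') with pos 4 ('d'): match
  Compare pos 1 ('f') with pos 3 ('f'): match
Result: palindrome

1


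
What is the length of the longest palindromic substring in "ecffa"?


Input: "ecffa"
Checking substrings for palindromes:
  [2:4] "ff" (len 2) => palindrome
Longest palindromic substring: "ff" with length 2

2


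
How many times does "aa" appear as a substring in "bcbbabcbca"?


Searching for "aa" in "bcbbabcbca"
Scanning each position:
  Position 0: "bc" => no
  Position 1: "cb" => no
  Position 2: "bb" => no
  Position 3: "ba" => no
  Position 4: "ab" => no
  Position 5: "bc" => no
  Position 6: "cb" => no
  Position 7: "bc" => no
  Position 8: "ca" => no
Total occurrences: 0

0


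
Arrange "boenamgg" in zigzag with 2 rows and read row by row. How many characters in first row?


Zigzag "boenamgg" into 2 rows:
Placing characters:
  'b' => row 0
  'o' => row 1
  'e' => row 0
  'n' => row 1
  'a' => row 0
  'm' => row 1
  'g' => row 0
  'g' => row 1
Rows:
  Row 0: "beag"
  Row 1: "onmg"
First row length: 4

4


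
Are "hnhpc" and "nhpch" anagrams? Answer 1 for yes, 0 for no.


Strings: "hnhpc", "nhpch"
Sorted first:  chhnp
Sorted second: chhnp
Sorted forms match => anagrams

1


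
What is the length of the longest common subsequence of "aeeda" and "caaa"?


LCS of "aeeda" and "caaa"
DP table:
           c    a    a    a
      0    0    0    0    0
  a   0    0    1    1    1
  e   0    0    1    1    1
  e   0    0    1    1    1
  d   0    0    1    1    1
  a   0    0    1    2    2
LCS length = dp[5][4] = 2

2


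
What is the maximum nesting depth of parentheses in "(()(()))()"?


Input: "(()(()))()"
Tracking depth:
  Position 0 '(': depth becomes 1
  Position 1 '(': depth becomes 2
  Position 2 ')': depth becomes 1
  Position 3 '(': depth becomes 2
  Position 4 '(': depth becomes 3
  Position 5 ')': depth becomes 2
  Position 6 ')': depth becomes 1
  Position 7 ')': depth becomes 0
  Position 8 '(': depth becomes 1
  Position 9 ')': depth becomes 0
Maximum depth reached: 3

3


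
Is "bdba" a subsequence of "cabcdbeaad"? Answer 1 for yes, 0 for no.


Check if "bdba" is a subsequence of "cabcdbeaad"
Greedy scan:
  Position 0 ('c'): no match needed
  Position 1 ('a'): no match needed
  Position 2 ('b'): matches sub[0] = 'b'
  Position 3 ('c'): no match needed
  Position 4 ('d'): matches sub[1] = 'd'
  Position 5 ('b'): matches sub[2] = 'b'
  Position 6 ('e'): no match needed
  Position 7 ('a'): matches sub[3] = 'a'
  Position 8 ('a'): no match needed
  Position 9 ('d'): no match needed
All 4 characters matched => is a subsequence

1


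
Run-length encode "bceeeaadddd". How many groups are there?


Input: bceeeaadddd
Scanning for consecutive runs:
  Group 1: 'b' x 1 (positions 0-0)
  Group 2: 'c' x 1 (positions 1-1)
  Group 3: 'e' x 3 (positions 2-4)
  Group 4: 'a' x 2 (positions 5-6)
  Group 5: 'd' x 4 (positions 7-10)
Total groups: 5

5


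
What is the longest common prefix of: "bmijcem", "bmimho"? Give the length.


Words: bmijcem, bmimho
  Position 0: all 'b' => match
  Position 1: all 'm' => match
  Position 2: all 'i' => match
  Position 3: ('j', 'm') => mismatch, stop
LCP = "bmi" (length 3)

3


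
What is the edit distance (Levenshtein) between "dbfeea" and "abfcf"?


Computing edit distance: "dbfeea" -> "abfcf"
DP table:
           a    b    f    c    f
      0    1    2    3    4    5
  d   1    1    2    3    4    5
  b   2    2    1    2    3    4
  f   3    3    2    1    2    3
  e   4    4    3    2    2    3
  e   5    5    4    3    3    3
  a   6    5    5    4    4    4
Edit distance = dp[6][5] = 4

4


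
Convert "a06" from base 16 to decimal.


Input: "a06" in base 16
Positional expansion:
  Digit 'a' (value 10) x 16^2 = 2560
  Digit '0' (value 0) x 16^1 = 0
  Digit '6' (value 6) x 16^0 = 6
Sum = 2566

2566


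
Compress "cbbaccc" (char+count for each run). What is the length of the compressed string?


Input: cbbaccc
Runs:
  'c' x 1 => "c1"
  'b' x 2 => "b2"
  'a' x 1 => "a1"
  'c' x 3 => "c3"
Compressed: "c1b2a1c3"
Compressed length: 8

8


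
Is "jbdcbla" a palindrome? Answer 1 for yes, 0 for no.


Input: jbdcbla
Reversed: albcdbj
  Compare pos 0 ('j') with pos 6 ('a'): MISMATCH
  Compare pos 1 ('b') with pos 5 ('l'): MISMATCH
  Compare pos 2 ('d') with pos 4 ('b'): MISMATCH
Result: not a palindrome

0


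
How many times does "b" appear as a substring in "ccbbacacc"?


Searching for "b" in "ccbbacacc"
Scanning each position:
  Position 0: "c" => no
  Position 1: "c" => no
  Position 2: "b" => MATCH
  Position 3: "b" => MATCH
  Position 4: "a" => no
  Position 5: "c" => no
  Position 6: "a" => no
  Position 7: "c" => no
  Position 8: "c" => no
Total occurrences: 2

2


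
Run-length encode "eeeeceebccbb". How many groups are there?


Input: eeeeceebccbb
Scanning for consecutive runs:
  Group 1: 'e' x 4 (positions 0-3)
  Group 2: 'c' x 1 (positions 4-4)
  Group 3: 'e' x 2 (positions 5-6)
  Group 4: 'b' x 1 (positions 7-7)
  Group 5: 'c' x 2 (positions 8-9)
  Group 6: 'b' x 2 (positions 10-11)
Total groups: 6

6


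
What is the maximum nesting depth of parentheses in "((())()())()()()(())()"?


Input: "((())()())()()()(())()"
Tracking depth:
  Position 0 '(': depth becomes 1
  Position 1 '(': depth becomes 2
  Position 2 '(': depth becomes 3
  Position 3 ')': depth becomes 2
  Position 4 ')': depth becomes 1
  Position 5 '(': depth becomes 2
  Position 6 ')': depth becomes 1
  Position 7 '(': depth becomes 2
  Position 8 ')': depth becomes 1
  Position 9 ')': depth becomes 0
  Position 10 '(': depth becomes 1
  Position 11 ')': depth becomes 0
  Position 12 '(': depth becomes 1
  Position 13 ')': depth becomes 0
  Position 14 '(': depth becomes 1
  Position 15 ')': depth becomes 0
  Position 16 '(': depth becomes 1
  Position 17 '(': depth becomes 2
  Position 18 ')': depth becomes 1
  Position 19 ')': depth becomes 0
  Position 20 '(': depth becomes 1
  Position 21 ')': depth becomes 0
Maximum depth reached: 3

3


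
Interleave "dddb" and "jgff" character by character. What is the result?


Interleaving "dddb" and "jgff":
  Position 0: 'd' from first, 'j' from second => "dj"
  Position 1: 'd' from first, 'g' from second => "dg"
  Position 2: 'd' from first, 'f' from second => "df"
  Position 3: 'b' from first, 'f' from second => "bf"
Result: djdgdfbf

djdgdfbf


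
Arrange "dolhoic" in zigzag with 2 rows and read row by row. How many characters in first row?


Zigzag "dolhoic" into 2 rows:
Placing characters:
  'd' => row 0
  'o' => row 1
  'l' => row 0
  'h' => row 1
  'o' => row 0
  'i' => row 1
  'c' => row 0
Rows:
  Row 0: "dloc"
  Row 1: "ohi"
First row length: 4

4


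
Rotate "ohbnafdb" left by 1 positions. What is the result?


Input: "ohbnafdb", rotate left by 1
First 1 characters: "o"
Remaining characters: "hbnafdb"
Concatenate remaining + first: "hbnafdb" + "o" = "hbnafdbo"

hbnafdbo


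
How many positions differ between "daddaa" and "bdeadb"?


Comparing "daddaa" and "bdeadb" position by position:
  Position 0: 'd' vs 'b' => DIFFER
  Position 1: 'a' vs 'd' => DIFFER
  Position 2: 'd' vs 'e' => DIFFER
  Position 3: 'd' vs 'a' => DIFFER
  Position 4: 'a' vs 'd' => DIFFER
  Position 5: 'a' vs 'b' => DIFFER
Positions that differ: 6

6


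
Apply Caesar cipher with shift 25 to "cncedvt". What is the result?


Caesar cipher: shift "cncedvt" by 25
  'c' (pos 2) + 25 = pos 1 = 'b'
  'n' (pos 13) + 25 = pos 12 = 'm'
  'c' (pos 2) + 25 = pos 1 = 'b'
  'e' (pos 4) + 25 = pos 3 = 'd'
  'd' (pos 3) + 25 = pos 2 = 'c'
  'v' (pos 21) + 25 = pos 20 = 'u'
  't' (pos 19) + 25 = pos 18 = 's'
Result: bmbdcus

bmbdcus


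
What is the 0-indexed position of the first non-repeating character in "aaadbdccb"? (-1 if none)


Input: aaadbdccb
Character frequencies:
  'a': 3
  'b': 2
  'c': 2
  'd': 2
Scanning left to right for freq == 1:
  Position 0 ('a'): freq=3, skip
  Position 1 ('a'): freq=3, skip
  Position 2 ('a'): freq=3, skip
  Position 3 ('d'): freq=2, skip
  Position 4 ('b'): freq=2, skip
  Position 5 ('d'): freq=2, skip
  Position 6 ('c'): freq=2, skip
  Position 7 ('c'): freq=2, skip
  Position 8 ('b'): freq=2, skip
  No unique character found => answer = -1

-1


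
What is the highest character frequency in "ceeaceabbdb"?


Input: ceeaceabbdb
Character counts:
  'a': 2
  'b': 3
  'c': 2
  'd': 1
  'e': 3
Maximum frequency: 3

3


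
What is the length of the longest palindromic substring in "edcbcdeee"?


Input: "edcbcdeee"
Checking substrings for palindromes:
  [0:7] "edcbcde" (len 7) => palindrome
  [1:6] "dcbcd" (len 5) => palindrome
  [2:5] "cbc" (len 3) => palindrome
  [6:9] "eee" (len 3) => palindrome
  [6:8] "ee" (len 2) => palindrome
  [7:9] "ee" (len 2) => palindrome
Longest palindromic substring: "edcbcde" with length 7

7


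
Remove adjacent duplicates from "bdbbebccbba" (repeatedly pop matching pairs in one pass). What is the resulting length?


Input: bdbbebccbba
Stack-based adjacent duplicate removal:
  Read 'b': push. Stack: b
  Read 'd': push. Stack: bd
  Read 'b': push. Stack: bdb
  Read 'b': matches stack top 'b' => pop. Stack: bd
  Read 'e': push. Stack: bde
  Read 'b': push. Stack: bdeb
  Read 'c': push. Stack: bdebc
  Read 'c': matches stack top 'c' => pop. Stack: bdeb
  Read 'b': matches stack top 'b' => pop. Stack: bde
  Read 'b': push. Stack: bdeb
  Read 'a': push. Stack: bdeba
Final stack: "bdeba" (length 5)

5


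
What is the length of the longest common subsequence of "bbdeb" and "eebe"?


LCS of "bbdeb" and "eebe"
DP table:
           e    e    b    e
      0    0    0    0    0
  b   0    0    0    1    1
  b   0    0    0    1    1
  d   0    0    0    1    1
  e   0    1    1    1    2
  b   0    1    1    2    2
LCS length = dp[5][4] = 2

2


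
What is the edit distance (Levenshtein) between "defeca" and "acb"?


Computing edit distance: "defeca" -> "acb"
DP table:
           a    c    b
      0    1    2    3
  d   1    1    2    3
  e   2    2    2    3
  f   3    3    3    3
  e   4    4    4    4
  c   5    5    4    5
  a   6    5    5    5
Edit distance = dp[6][3] = 5

5


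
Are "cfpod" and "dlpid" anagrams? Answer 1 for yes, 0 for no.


Strings: "cfpod", "dlpid"
Sorted first:  cdfop
Sorted second: ddilp
Differ at position 0: 'c' vs 'd' => not anagrams

0


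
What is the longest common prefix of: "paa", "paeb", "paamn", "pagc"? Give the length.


Words: paa, paeb, paamn, pagc
  Position 0: all 'p' => match
  Position 1: all 'a' => match
  Position 2: ('a', 'e', 'a', 'g') => mismatch, stop
LCP = "pa" (length 2)

2


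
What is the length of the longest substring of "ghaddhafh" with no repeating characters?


Input: "ghaddhafh"
Sliding window (track last position of each char):
  Position 0 ('g'): window [0,0] length 1 -- new best
  Position 1 ('h'): window [0,1] length 2 -- new best
  Position 2 ('a'): window [0,2] length 3 -- new best
  Position 3 ('d'): window [0,3] length 4 -- new best
  Position 4 ('d'): repeat (last at 3), move window start to 4
  Position 4 ('d'): window [4,4] length 1
  Position 5 ('h'): window [4,5] length 2
  Position 6 ('a'): window [4,6] length 3
  Position 7 ('f'): window [4,7] length 4
  Position 8 ('h'): repeat (last at 5), move window start to 6
  Position 8 ('h'): window [6,8] length 3
Longest substring with no repeats: "ghad" with length 4

4


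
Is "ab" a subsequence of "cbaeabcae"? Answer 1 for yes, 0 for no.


Check if "ab" is a subsequence of "cbaeabcae"
Greedy scan:
  Position 0 ('c'): no match needed
  Position 1 ('b'): no match needed
  Position 2 ('a'): matches sub[0] = 'a'
  Position 3 ('e'): no match needed
  Position 4 ('a'): no match needed
  Position 5 ('b'): matches sub[1] = 'b'
  Position 6 ('c'): no match needed
  Position 7 ('a'): no match needed
  Position 8 ('e'): no match needed
All 2 characters matched => is a subsequence

1


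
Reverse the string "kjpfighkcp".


Input: kjpfighkcp
Reading characters right to left:
  Position 9: 'p'
  Position 8: 'c'
  Position 7: 'k'
  Position 6: 'h'
  Position 5: 'g'
  Position 4: 'i'
  Position 3: 'f'
  Position 2: 'p'
  Position 1: 'j'
  Position 0: 'k'
Reversed: pckhgifpjk

pckhgifpjk


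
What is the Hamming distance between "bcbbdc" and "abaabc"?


Comparing "bcbbdc" and "abaabc" position by position:
  Position 0: 'b' vs 'a' => differ
  Position 1: 'c' vs 'b' => differ
  Position 2: 'b' vs 'a' => differ
  Position 3: 'b' vs 'a' => differ
  Position 4: 'd' vs 'b' => differ
  Position 5: 'c' vs 'c' => same
Total differences (Hamming distance): 5

5


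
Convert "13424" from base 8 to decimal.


Input: "13424" in base 8
Positional expansion:
  Digit '1' (value 1) x 8^4 = 4096
  Digit '3' (value 3) x 8^3 = 1536
  Digit '4' (value 4) x 8^2 = 256
  Digit '2' (value 2) x 8^1 = 16
  Digit '4' (value 4) x 8^0 = 4
Sum = 5908

5908


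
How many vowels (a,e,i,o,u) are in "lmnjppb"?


Input: lmnjppb
Checking each character:
  'l' at position 0: consonant
  'm' at position 1: consonant
  'n' at position 2: consonant
  'j' at position 3: consonant
  'p' at position 4: consonant
  'p' at position 5: consonant
  'b' at position 6: consonant
Total vowels: 0

0


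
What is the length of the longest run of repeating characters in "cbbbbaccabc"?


Input: "cbbbbaccabc"
Scanning for longest run:
  Position 1 ('b'): new char, reset run to 1
  Position 2 ('b'): continues run of 'b', length=2
  Position 3 ('b'): continues run of 'b', length=3
  Position 4 ('b'): continues run of 'b', length=4
  Position 5 ('a'): new char, reset run to 1
  Position 6 ('c'): new char, reset run to 1
  Position 7 ('c'): continues run of 'c', length=2
  Position 8 ('a'): new char, reset run to 1
  Position 9 ('b'): new char, reset run to 1
  Position 10 ('c'): new char, reset run to 1
Longest run: 'b' with length 4

4


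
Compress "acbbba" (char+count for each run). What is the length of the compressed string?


Input: acbbba
Runs:
  'a' x 1 => "a1"
  'c' x 1 => "c1"
  'b' x 3 => "b3"
  'a' x 1 => "a1"
Compressed: "a1c1b3a1"
Compressed length: 8

8


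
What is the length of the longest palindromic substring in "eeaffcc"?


Input: "eeaffcc"
Checking substrings for palindromes:
  [0:2] "ee" (len 2) => palindrome
  [3:5] "ff" (len 2) => palindrome
  [5:7] "cc" (len 2) => palindrome
Longest palindromic substring: "ee" with length 2

2


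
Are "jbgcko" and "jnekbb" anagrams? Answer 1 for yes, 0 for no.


Strings: "jbgcko", "jnekbb"
Sorted first:  bcgjko
Sorted second: bbejkn
Differ at position 1: 'c' vs 'b' => not anagrams

0


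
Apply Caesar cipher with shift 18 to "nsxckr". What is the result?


Caesar cipher: shift "nsxckr" by 18
  'n' (pos 13) + 18 = pos 5 = 'f'
  's' (pos 18) + 18 = pos 10 = 'k'
  'x' (pos 23) + 18 = pos 15 = 'p'
  'c' (pos 2) + 18 = pos 20 = 'u'
  'k' (pos 10) + 18 = pos 2 = 'c'
  'r' (pos 17) + 18 = pos 9 = 'j'
Result: fkpucj

fkpucj


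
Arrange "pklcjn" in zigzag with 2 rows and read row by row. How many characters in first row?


Zigzag "pklcjn" into 2 rows:
Placing characters:
  'p' => row 0
  'k' => row 1
  'l' => row 0
  'c' => row 1
  'j' => row 0
  'n' => row 1
Rows:
  Row 0: "plj"
  Row 1: "kcn"
First row length: 3

3


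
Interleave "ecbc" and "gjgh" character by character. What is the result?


Interleaving "ecbc" and "gjgh":
  Position 0: 'e' from first, 'g' from second => "eg"
  Position 1: 'c' from first, 'j' from second => "cj"
  Position 2: 'b' from first, 'g' from second => "bg"
  Position 3: 'c' from first, 'h' from second => "ch"
Result: egcjbgch

egcjbgch


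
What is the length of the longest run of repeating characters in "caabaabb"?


Input: "caabaabb"
Scanning for longest run:
  Position 1 ('a'): new char, reset run to 1
  Position 2 ('a'): continues run of 'a', length=2
  Position 3 ('b'): new char, reset run to 1
  Position 4 ('a'): new char, reset run to 1
  Position 5 ('a'): continues run of 'a', length=2
  Position 6 ('b'): new char, reset run to 1
  Position 7 ('b'): continues run of 'b', length=2
Longest run: 'a' with length 2

2


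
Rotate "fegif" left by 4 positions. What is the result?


Input: "fegif", rotate left by 4
First 4 characters: "fegi"
Remaining characters: "f"
Concatenate remaining + first: "f" + "fegi" = "ffegi"

ffegi


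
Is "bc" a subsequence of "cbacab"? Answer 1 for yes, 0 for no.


Check if "bc" is a subsequence of "cbacab"
Greedy scan:
  Position 0 ('c'): no match needed
  Position 1 ('b'): matches sub[0] = 'b'
  Position 2 ('a'): no match needed
  Position 3 ('c'): matches sub[1] = 'c'
  Position 4 ('a'): no match needed
  Position 5 ('b'): no match needed
All 2 characters matched => is a subsequence

1


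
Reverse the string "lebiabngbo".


Input: lebiabngbo
Reading characters right to left:
  Position 9: 'o'
  Position 8: 'b'
  Position 7: 'g'
  Position 6: 'n'
  Position 5: 'b'
  Position 4: 'a'
  Position 3: 'i'
  Position 2: 'b'
  Position 1: 'e'
  Position 0: 'l'
Reversed: obgnbaibel

obgnbaibel


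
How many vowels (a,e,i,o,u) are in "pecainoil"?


Input: pecainoil
Checking each character:
  'p' at position 0: consonant
  'e' at position 1: vowel (running total: 1)
  'c' at position 2: consonant
  'a' at position 3: vowel (running total: 2)
  'i' at position 4: vowel (running total: 3)
  'n' at position 5: consonant
  'o' at position 6: vowel (running total: 4)
  'i' at position 7: vowel (running total: 5)
  'l' at position 8: consonant
Total vowels: 5

5


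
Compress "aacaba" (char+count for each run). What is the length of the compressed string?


Input: aacaba
Runs:
  'a' x 2 => "a2"
  'c' x 1 => "c1"
  'a' x 1 => "a1"
  'b' x 1 => "b1"
  'a' x 1 => "a1"
Compressed: "a2c1a1b1a1"
Compressed length: 10

10


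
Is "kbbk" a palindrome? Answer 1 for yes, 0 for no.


Input: kbbk
Reversed: kbbk
  Compare pos 0 ('k') with pos 3 ('k'): match
  Compare pos 1 ('b') with pos 2 ('b'): match
Result: palindrome

1


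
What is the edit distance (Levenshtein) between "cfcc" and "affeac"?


Computing edit distance: "cfcc" -> "affeac"
DP table:
           a    f    f    e    a    c
      0    1    2    3    4    5    6
  c   1    1    2    3    4    5    5
  f   2    2    1    2    3    4    5
  c   3    3    2    2    3    4    4
  c   4    4    3    3    3    4    4
Edit distance = dp[4][6] = 4

4


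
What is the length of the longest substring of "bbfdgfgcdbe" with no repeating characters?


Input: "bbfdgfgcdbe"
Sliding window (track last position of each char):
  Position 0 ('b'): window [0,0] length 1 -- new best
  Position 1 ('b'): repeat (last at 0), move window start to 1
  Position 1 ('b'): window [1,1] length 1
  Position 2 ('f'): window [1,2] length 2 -- new best
  Position 3 ('d'): window [1,3] length 3 -- new best
  Position 4 ('g'): window [1,4] length 4 -- new best
  Position 5 ('f'): repeat (last at 2), move window start to 3
  Position 5 ('f'): window [3,5] length 3
  Position 6 ('g'): repeat (last at 4), move window start to 5
  Position 6 ('g'): window [5,6] length 2
  Position 7 ('c'): window [5,7] length 3
  Position 8 ('d'): window [5,8] length 4
  Position 9 ('b'): window [5,9] length 5 -- new best
  Position 10 ('e'): window [5,10] length 6 -- new best
Longest substring with no repeats: "fgcdbe" with length 6

6


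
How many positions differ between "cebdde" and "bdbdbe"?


Comparing "cebdde" and "bdbdbe" position by position:
  Position 0: 'c' vs 'b' => DIFFER
  Position 1: 'e' vs 'd' => DIFFER
  Position 2: 'b' vs 'b' => same
  Position 3: 'd' vs 'd' => same
  Position 4: 'd' vs 'b' => DIFFER
  Position 5: 'e' vs 'e' => same
Positions that differ: 3

3


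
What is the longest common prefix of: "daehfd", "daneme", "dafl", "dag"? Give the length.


Words: daehfd, daneme, dafl, dag
  Position 0: all 'd' => match
  Position 1: all 'a' => match
  Position 2: ('e', 'n', 'f', 'g') => mismatch, stop
LCP = "da" (length 2)

2


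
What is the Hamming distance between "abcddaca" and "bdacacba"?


Comparing "abcddaca" and "bdacacba" position by position:
  Position 0: 'a' vs 'b' => differ
  Position 1: 'b' vs 'd' => differ
  Position 2: 'c' vs 'a' => differ
  Position 3: 'd' vs 'c' => differ
  Position 4: 'd' vs 'a' => differ
  Position 5: 'a' vs 'c' => differ
  Position 6: 'c' vs 'b' => differ
  Position 7: 'a' vs 'a' => same
Total differences (Hamming distance): 7

7


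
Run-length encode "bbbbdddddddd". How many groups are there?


Input: bbbbdddddddd
Scanning for consecutive runs:
  Group 1: 'b' x 4 (positions 0-3)
  Group 2: 'd' x 8 (positions 4-11)
Total groups: 2

2


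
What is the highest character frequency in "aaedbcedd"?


Input: aaedbcedd
Character counts:
  'a': 2
  'b': 1
  'c': 1
  'd': 3
  'e': 2
Maximum frequency: 3

3


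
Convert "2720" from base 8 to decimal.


Input: "2720" in base 8
Positional expansion:
  Digit '2' (value 2) x 8^3 = 1024
  Digit '7' (value 7) x 8^2 = 448
  Digit '2' (value 2) x 8^1 = 16
  Digit '0' (value 0) x 8^0 = 0
Sum = 1488

1488


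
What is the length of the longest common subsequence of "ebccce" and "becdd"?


LCS of "ebccce" and "becdd"
DP table:
           b    e    c    d    d
      0    0    0    0    0    0
  e   0    0    1    1    1    1
  b   0    1    1    1    1    1
  c   0    1    1    2    2    2
  c   0    1    1    2    2    2
  c   0    1    1    2    2    2
  e   0    1    2    2    2    2
LCS length = dp[6][5] = 2

2


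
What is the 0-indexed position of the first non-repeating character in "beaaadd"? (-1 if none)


Input: beaaadd
Character frequencies:
  'a': 3
  'b': 1
  'd': 2
  'e': 1
Scanning left to right for freq == 1:
  Position 0 ('b'): unique! => answer = 0

0


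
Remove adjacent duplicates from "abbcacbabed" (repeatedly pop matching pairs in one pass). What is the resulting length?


Input: abbcacbabed
Stack-based adjacent duplicate removal:
  Read 'a': push. Stack: a
  Read 'b': push. Stack: ab
  Read 'b': matches stack top 'b' => pop. Stack: a
  Read 'c': push. Stack: ac
  Read 'a': push. Stack: aca
  Read 'c': push. Stack: acac
  Read 'b': push. Stack: acacb
  Read 'a': push. Stack: acacba
  Read 'b': push. Stack: acacbab
  Read 'e': push. Stack: acacbabe
  Read 'd': push. Stack: acacbabed
Final stack: "acacbabed" (length 9)

9


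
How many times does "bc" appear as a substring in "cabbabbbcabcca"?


Searching for "bc" in "cabbabbbcabcca"
Scanning each position:
  Position 0: "ca" => no
  Position 1: "ab" => no
  Position 2: "bb" => no
  Position 3: "ba" => no
  Position 4: "ab" => no
  Position 5: "bb" => no
  Position 6: "bb" => no
  Position 7: "bc" => MATCH
  Position 8: "ca" => no
  Position 9: "ab" => no
  Position 10: "bc" => MATCH
  Position 11: "cc" => no
  Position 12: "ca" => no
Total occurrences: 2

2


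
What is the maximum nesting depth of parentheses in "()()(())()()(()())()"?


Input: "()()(())()()(()())()"
Tracking depth:
  Position 0 '(': depth becomes 1
  Position 1 ')': depth becomes 0
  Position 2 '(': depth becomes 1
  Position 3 ')': depth becomes 0
  Position 4 '(': depth becomes 1
  Position 5 '(': depth becomes 2
  Position 6 ')': depth becomes 1
  Position 7 ')': depth becomes 0
  Position 8 '(': depth becomes 1
  Position 9 ')': depth becomes 0
  Position 10 '(': depth becomes 1
  Position 11 ')': depth becomes 0
  Position 12 '(': depth becomes 1
  Position 13 '(': depth becomes 2
  Position 14 ')': depth becomes 1
  Position 15 '(': depth becomes 2
  Position 16 ')': depth becomes 1
  Position 17 ')': depth becomes 0
  Position 18 '(': depth becomes 1
  Position 19 ')': depth becomes 0
Maximum depth reached: 2

2


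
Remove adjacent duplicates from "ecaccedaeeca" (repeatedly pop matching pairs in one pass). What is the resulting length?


Input: ecaccedaeeca
Stack-based adjacent duplicate removal:
  Read 'e': push. Stack: e
  Read 'c': push. Stack: ec
  Read 'a': push. Stack: eca
  Read 'c': push. Stack: ecac
  Read 'c': matches stack top 'c' => pop. Stack: eca
  Read 'e': push. Stack: ecae
  Read 'd': push. Stack: ecaed
  Read 'a': push. Stack: ecaeda
  Read 'e': push. Stack: ecaedae
  Read 'e': matches stack top 'e' => pop. Stack: ecaeda
  Read 'c': push. Stack: ecaedac
  Read 'a': push. Stack: ecaedaca
Final stack: "ecaedaca" (length 8)

8


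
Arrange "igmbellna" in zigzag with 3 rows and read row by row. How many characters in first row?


Zigzag "igmbellna" into 3 rows:
Placing characters:
  'i' => row 0
  'g' => row 1
  'm' => row 2
  'b' => row 1
  'e' => row 0
  'l' => row 1
  'l' => row 2
  'n' => row 1
  'a' => row 0
Rows:
  Row 0: "iea"
  Row 1: "gbln"
  Row 2: "ml"
First row length: 3

3


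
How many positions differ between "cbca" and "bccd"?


Comparing "cbca" and "bccd" position by position:
  Position 0: 'c' vs 'b' => DIFFER
  Position 1: 'b' vs 'c' => DIFFER
  Position 2: 'c' vs 'c' => same
  Position 3: 'a' vs 'd' => DIFFER
Positions that differ: 3

3


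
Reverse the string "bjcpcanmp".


Input: bjcpcanmp
Reading characters right to left:
  Position 8: 'p'
  Position 7: 'm'
  Position 6: 'n'
  Position 5: 'a'
  Position 4: 'c'
  Position 3: 'p'
  Position 2: 'c'
  Position 1: 'j'
  Position 0: 'b'
Reversed: pmnacpcjb

pmnacpcjb


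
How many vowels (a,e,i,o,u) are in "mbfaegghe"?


Input: mbfaegghe
Checking each character:
  'm' at position 0: consonant
  'b' at position 1: consonant
  'f' at position 2: consonant
  'a' at position 3: vowel (running total: 1)
  'e' at position 4: vowel (running total: 2)
  'g' at position 5: consonant
  'g' at position 6: consonant
  'h' at position 7: consonant
  'e' at position 8: vowel (running total: 3)
Total vowels: 3

3


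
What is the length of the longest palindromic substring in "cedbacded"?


Input: "cedbacded"
Checking substrings for palindromes:
  [6:9] "ded" (len 3) => palindrome
Longest palindromic substring: "ded" with length 3

3


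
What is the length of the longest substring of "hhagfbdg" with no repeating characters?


Input: "hhagfbdg"
Sliding window (track last position of each char):
  Position 0 ('h'): window [0,0] length 1 -- new best
  Position 1 ('h'): repeat (last at 0), move window start to 1
  Position 1 ('h'): window [1,1] length 1
  Position 2 ('a'): window [1,2] length 2 -- new best
  Position 3 ('g'): window [1,3] length 3 -- new best
  Position 4 ('f'): window [1,4] length 4 -- new best
  Position 5 ('b'): window [1,5] length 5 -- new best
  Position 6 ('d'): window [1,6] length 6 -- new best
  Position 7 ('g'): repeat (last at 3), move window start to 4
  Position 7 ('g'): window [4,7] length 4
Longest substring with no repeats: "hagfbd" with length 6

6


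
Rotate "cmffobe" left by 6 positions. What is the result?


Input: "cmffobe", rotate left by 6
First 6 characters: "cmffob"
Remaining characters: "e"
Concatenate remaining + first: "e" + "cmffob" = "ecmffob"

ecmffob


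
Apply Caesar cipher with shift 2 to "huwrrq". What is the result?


Caesar cipher: shift "huwrrq" by 2
  'h' (pos 7) + 2 = pos 9 = 'j'
  'u' (pos 20) + 2 = pos 22 = 'w'
  'w' (pos 22) + 2 = pos 24 = 'y'
  'r' (pos 17) + 2 = pos 19 = 't'
  'r' (pos 17) + 2 = pos 19 = 't'
  'q' (pos 16) + 2 = pos 18 = 's'
Result: jwytts

jwytts


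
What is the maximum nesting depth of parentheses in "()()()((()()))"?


Input: "()()()((()()))"
Tracking depth:
  Position 0 '(': depth becomes 1
  Position 1 ')': depth becomes 0
  Position 2 '(': depth becomes 1
  Position 3 ')': depth becomes 0
  Position 4 '(': depth becomes 1
  Position 5 ')': depth becomes 0
  Position 6 '(': depth becomes 1
  Position 7 '(': depth becomes 2
  Position 8 '(': depth becomes 3
  Position 9 ')': depth becomes 2
  Position 10 '(': depth becomes 3
  Position 11 ')': depth becomes 2
  Position 12 ')': depth becomes 1
  Position 13 ')': depth becomes 0
Maximum depth reached: 3

3


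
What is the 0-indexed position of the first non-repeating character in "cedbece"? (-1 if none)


Input: cedbece
Character frequencies:
  'b': 1
  'c': 2
  'd': 1
  'e': 3
Scanning left to right for freq == 1:
  Position 0 ('c'): freq=2, skip
  Position 1 ('e'): freq=3, skip
  Position 2 ('d'): unique! => answer = 2

2


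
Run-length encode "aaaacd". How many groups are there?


Input: aaaacd
Scanning for consecutive runs:
  Group 1: 'a' x 4 (positions 0-3)
  Group 2: 'c' x 1 (positions 4-4)
  Group 3: 'd' x 1 (positions 5-5)
Total groups: 3

3


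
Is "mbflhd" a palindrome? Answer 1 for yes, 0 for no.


Input: mbflhd
Reversed: dhlfbm
  Compare pos 0 ('m') with pos 5 ('d'): MISMATCH
  Compare pos 1 ('b') with pos 4 ('h'): MISMATCH
  Compare pos 2 ('f') with pos 3 ('l'): MISMATCH
Result: not a palindrome

0


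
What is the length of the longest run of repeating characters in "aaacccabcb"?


Input: "aaacccabcb"
Scanning for longest run:
  Position 1 ('a'): continues run of 'a', length=2
  Position 2 ('a'): continues run of 'a', length=3
  Position 3 ('c'): new char, reset run to 1
  Position 4 ('c'): continues run of 'c', length=2
  Position 5 ('c'): continues run of 'c', length=3
  Position 6 ('a'): new char, reset run to 1
  Position 7 ('b'): new char, reset run to 1
  Position 8 ('c'): new char, reset run to 1
  Position 9 ('b'): new char, reset run to 1
Longest run: 'a' with length 3

3


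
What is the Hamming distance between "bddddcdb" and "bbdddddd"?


Comparing "bddddcdb" and "bbdddddd" position by position:
  Position 0: 'b' vs 'b' => same
  Position 1: 'd' vs 'b' => differ
  Position 2: 'd' vs 'd' => same
  Position 3: 'd' vs 'd' => same
  Position 4: 'd' vs 'd' => same
  Position 5: 'c' vs 'd' => differ
  Position 6: 'd' vs 'd' => same
  Position 7: 'b' vs 'd' => differ
Total differences (Hamming distance): 3

3


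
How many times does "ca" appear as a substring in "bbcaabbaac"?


Searching for "ca" in "bbcaabbaac"
Scanning each position:
  Position 0: "bb" => no
  Position 1: "bc" => no
  Position 2: "ca" => MATCH
  Position 3: "aa" => no
  Position 4: "ab" => no
  Position 5: "bb" => no
  Position 6: "ba" => no
  Position 7: "aa" => no
  Position 8: "ac" => no
Total occurrences: 1

1


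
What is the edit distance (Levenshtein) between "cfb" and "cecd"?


Computing edit distance: "cfb" -> "cecd"
DP table:
           c    e    c    d
      0    1    2    3    4
  c   1    0    1    2    3
  f   2    1    1    2    3
  b   3    2    2    2    3
Edit distance = dp[3][4] = 3

3


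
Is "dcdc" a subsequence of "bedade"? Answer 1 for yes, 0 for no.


Check if "dcdc" is a subsequence of "bedade"
Greedy scan:
  Position 0 ('b'): no match needed
  Position 1 ('e'): no match needed
  Position 2 ('d'): matches sub[0] = 'd'
  Position 3 ('a'): no match needed
  Position 4 ('d'): no match needed
  Position 5 ('e'): no match needed
Only matched 1/4 characters => not a subsequence

0


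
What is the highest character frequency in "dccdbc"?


Input: dccdbc
Character counts:
  'b': 1
  'c': 3
  'd': 2
Maximum frequency: 3

3


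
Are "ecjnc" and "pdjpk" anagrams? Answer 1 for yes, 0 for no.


Strings: "ecjnc", "pdjpk"
Sorted first:  ccejn
Sorted second: djkpp
Differ at position 0: 'c' vs 'd' => not anagrams

0


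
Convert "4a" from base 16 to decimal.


Input: "4a" in base 16
Positional expansion:
  Digit '4' (value 4) x 16^1 = 64
  Digit 'a' (value 10) x 16^0 = 10
Sum = 74

74


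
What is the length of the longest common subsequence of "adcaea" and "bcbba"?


LCS of "adcaea" and "bcbba"
DP table:
           b    c    b    b    a
      0    0    0    0    0    0
  a   0    0    0    0    0    1
  d   0    0    0    0    0    1
  c   0    0    1    1    1    1
  a   0    0    1    1    1    2
  e   0    0    1    1    1    2
  a   0    0    1    1    1    2
LCS length = dp[6][5] = 2

2


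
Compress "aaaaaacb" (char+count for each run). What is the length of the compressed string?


Input: aaaaaacb
Runs:
  'a' x 6 => "a6"
  'c' x 1 => "c1"
  'b' x 1 => "b1"
Compressed: "a6c1b1"
Compressed length: 6

6


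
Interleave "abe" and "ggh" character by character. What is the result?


Interleaving "abe" and "ggh":
  Position 0: 'a' from first, 'g' from second => "ag"
  Position 1: 'b' from first, 'g' from second => "bg"
  Position 2: 'e' from first, 'h' from second => "eh"
Result: agbgeh

agbgeh


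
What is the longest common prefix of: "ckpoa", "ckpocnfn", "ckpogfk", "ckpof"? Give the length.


Words: ckpoa, ckpocnfn, ckpogfk, ckpof
  Position 0: all 'c' => match
  Position 1: all 'k' => match
  Position 2: all 'p' => match
  Position 3: all 'o' => match
  Position 4: ('a', 'c', 'g', 'f') => mismatch, stop
LCP = "ckpo" (length 4)

4


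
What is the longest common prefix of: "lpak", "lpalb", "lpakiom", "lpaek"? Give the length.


Words: lpak, lpalb, lpakiom, lpaek
  Position 0: all 'l' => match
  Position 1: all 'p' => match
  Position 2: all 'a' => match
  Position 3: ('k', 'l', 'k', 'e') => mismatch, stop
LCP = "lpa" (length 3)

3


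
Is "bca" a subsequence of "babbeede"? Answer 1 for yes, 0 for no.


Check if "bca" is a subsequence of "babbeede"
Greedy scan:
  Position 0 ('b'): matches sub[0] = 'b'
  Position 1 ('a'): no match needed
  Position 2 ('b'): no match needed
  Position 3 ('b'): no match needed
  Position 4 ('e'): no match needed
  Position 5 ('e'): no match needed
  Position 6 ('d'): no match needed
  Position 7 ('e'): no match needed
Only matched 1/3 characters => not a subsequence

0


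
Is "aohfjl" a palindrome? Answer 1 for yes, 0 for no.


Input: aohfjl
Reversed: ljfhoa
  Compare pos 0 ('a') with pos 5 ('l'): MISMATCH
  Compare pos 1 ('o') with pos 4 ('j'): MISMATCH
  Compare pos 2 ('h') with pos 3 ('f'): MISMATCH
Result: not a palindrome

0


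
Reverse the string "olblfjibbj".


Input: olblfjibbj
Reading characters right to left:
  Position 9: 'j'
  Position 8: 'b'
  Position 7: 'b'
  Position 6: 'i'
  Position 5: 'j'
  Position 4: 'f'
  Position 3: 'l'
  Position 2: 'b'
  Position 1: 'l'
  Position 0: 'o'
Reversed: jbbijflblo

jbbijflblo


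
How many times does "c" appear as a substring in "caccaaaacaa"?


Searching for "c" in "caccaaaacaa"
Scanning each position:
  Position 0: "c" => MATCH
  Position 1: "a" => no
  Position 2: "c" => MATCH
  Position 3: "c" => MATCH
  Position 4: "a" => no
  Position 5: "a" => no
  Position 6: "a" => no
  Position 7: "a" => no
  Position 8: "c" => MATCH
  Position 9: "a" => no
  Position 10: "a" => no
Total occurrences: 4

4


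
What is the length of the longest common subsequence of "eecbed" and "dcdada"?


LCS of "eecbed" and "dcdada"
DP table:
           d    c    d    a    d    a
      0    0    0    0    0    0    0
  e   0    0    0    0    0    0    0
  e   0    0    0    0    0    0    0
  c   0    0    1    1    1    1    1
  b   0    0    1    1    1    1    1
  e   0    0    1    1    1    1    1
  d   0    1    1    2    2    2    2
LCS length = dp[6][6] = 2

2


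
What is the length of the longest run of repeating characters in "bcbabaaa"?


Input: "bcbabaaa"
Scanning for longest run:
  Position 1 ('c'): new char, reset run to 1
  Position 2 ('b'): new char, reset run to 1
  Position 3 ('a'): new char, reset run to 1
  Position 4 ('b'): new char, reset run to 1
  Position 5 ('a'): new char, reset run to 1
  Position 6 ('a'): continues run of 'a', length=2
  Position 7 ('a'): continues run of 'a', length=3
Longest run: 'a' with length 3

3


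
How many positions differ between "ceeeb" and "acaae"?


Comparing "ceeeb" and "acaae" position by position:
  Position 0: 'c' vs 'a' => DIFFER
  Position 1: 'e' vs 'c' => DIFFER
  Position 2: 'e' vs 'a' => DIFFER
  Position 3: 'e' vs 'a' => DIFFER
  Position 4: 'b' vs 'e' => DIFFER
Positions that differ: 5

5


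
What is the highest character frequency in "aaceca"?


Input: aaceca
Character counts:
  'a': 3
  'c': 2
  'e': 1
Maximum frequency: 3

3


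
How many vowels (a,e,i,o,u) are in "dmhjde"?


Input: dmhjde
Checking each character:
  'd' at position 0: consonant
  'm' at position 1: consonant
  'h' at position 2: consonant
  'j' at position 3: consonant
  'd' at position 4: consonant
  'e' at position 5: vowel (running total: 1)
Total vowels: 1

1


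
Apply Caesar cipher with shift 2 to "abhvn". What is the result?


Caesar cipher: shift "abhvn" by 2
  'a' (pos 0) + 2 = pos 2 = 'c'
  'b' (pos 1) + 2 = pos 3 = 'd'
  'h' (pos 7) + 2 = pos 9 = 'j'
  'v' (pos 21) + 2 = pos 23 = 'x'
  'n' (pos 13) + 2 = pos 15 = 'p'
Result: cdjxp

cdjxp


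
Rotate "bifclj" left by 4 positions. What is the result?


Input: "bifclj", rotate left by 4
First 4 characters: "bifc"
Remaining characters: "lj"
Concatenate remaining + first: "lj" + "bifc" = "ljbifc"

ljbifc


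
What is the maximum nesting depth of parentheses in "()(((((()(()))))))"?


Input: "()(((((()(()))))))"
Tracking depth:
  Position 0 '(': depth becomes 1
  Position 1 ')': depth becomes 0
  Position 2 '(': depth becomes 1
  Position 3 '(': depth becomes 2
  Position 4 '(': depth becomes 3
  Position 5 '(': depth becomes 4
  Position 6 '(': depth becomes 5
  Position 7 '(': depth becomes 6
  Position 8 ')': depth becomes 5
  Position 9 '(': depth becomes 6
  Position 10 '(': depth becomes 7
  Position 11 ')': depth becomes 6
  Position 12 ')': depth becomes 5
  Position 13 ')': depth becomes 4
  Position 14 ')': depth becomes 3
  Position 15 ')': depth becomes 2
  Position 16 ')': depth becomes 1
  Position 17 ')': depth becomes 0
Maximum depth reached: 7

7


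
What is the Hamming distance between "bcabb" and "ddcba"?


Comparing "bcabb" and "ddcba" position by position:
  Position 0: 'b' vs 'd' => differ
  Position 1: 'c' vs 'd' => differ
  Position 2: 'a' vs 'c' => differ
  Position 3: 'b' vs 'b' => same
  Position 4: 'b' vs 'a' => differ
Total differences (Hamming distance): 4

4


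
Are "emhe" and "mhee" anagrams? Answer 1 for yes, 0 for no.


Strings: "emhe", "mhee"
Sorted first:  eehm
Sorted second: eehm
Sorted forms match => anagrams

1


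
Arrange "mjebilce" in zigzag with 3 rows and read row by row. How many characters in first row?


Zigzag "mjebilce" into 3 rows:
Placing characters:
  'm' => row 0
  'j' => row 1
  'e' => row 2
  'b' => row 1
  'i' => row 0
  'l' => row 1
  'c' => row 2
  'e' => row 1
Rows:
  Row 0: "mi"
  Row 1: "jble"
  Row 2: "ec"
First row length: 2

2


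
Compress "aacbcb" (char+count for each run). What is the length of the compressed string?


Input: aacbcb
Runs:
  'a' x 2 => "a2"
  'c' x 1 => "c1"
  'b' x 1 => "b1"
  'c' x 1 => "c1"
  'b' x 1 => "b1"
Compressed: "a2c1b1c1b1"
Compressed length: 10

10


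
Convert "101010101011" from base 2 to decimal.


Input: "101010101011" in base 2
Positional expansion:
  Digit '1' (value 1) x 2^11 = 2048
  Digit '0' (value 0) x 2^10 = 0
  Digit '1' (value 1) x 2^9 = 512
  Digit '0' (value 0) x 2^8 = 0
  Digit '1' (value 1) x 2^7 = 128
  Digit '0' (value 0) x 2^6 = 0
  Digit '1' (value 1) x 2^5 = 32
  Digit '0' (value 0) x 2^4 = 0
  Digit '1' (value 1) x 2^3 = 8
  Digit '0' (value 0) x 2^2 = 0
  Digit '1' (value 1) x 2^1 = 2
  Digit '1' (value 1) x 2^0 = 1
Sum = 2731

2731


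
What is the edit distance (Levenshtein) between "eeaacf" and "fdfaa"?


Computing edit distance: "eeaacf" -> "fdfaa"
DP table:
           f    d    f    a    a
      0    1    2    3    4    5
  e   1    1    2    3    4    5
  e   2    2    2    3    4    5
  a   3    3    3    3    3    4
  a   4    4    4    4    3    3
  c   5    5    5    5    4    4
  f   6    5    6    5    5    5
Edit distance = dp[6][5] = 5

5


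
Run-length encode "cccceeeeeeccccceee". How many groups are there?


Input: cccceeeeeeccccceee
Scanning for consecutive runs:
  Group 1: 'c' x 4 (positions 0-3)
  Group 2: 'e' x 6 (positions 4-9)
  Group 3: 'c' x 5 (positions 10-14)
  Group 4: 'e' x 3 (positions 15-17)
Total groups: 4

4
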